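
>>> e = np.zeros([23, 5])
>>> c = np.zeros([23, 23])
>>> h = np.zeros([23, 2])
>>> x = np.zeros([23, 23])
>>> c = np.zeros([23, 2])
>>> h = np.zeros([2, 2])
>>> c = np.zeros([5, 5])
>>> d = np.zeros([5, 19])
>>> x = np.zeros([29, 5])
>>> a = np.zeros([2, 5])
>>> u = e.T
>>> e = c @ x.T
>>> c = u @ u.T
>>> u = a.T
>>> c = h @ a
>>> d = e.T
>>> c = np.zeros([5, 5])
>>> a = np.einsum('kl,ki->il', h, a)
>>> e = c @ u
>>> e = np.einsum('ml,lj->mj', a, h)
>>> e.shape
(5, 2)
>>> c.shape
(5, 5)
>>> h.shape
(2, 2)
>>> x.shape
(29, 5)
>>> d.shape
(29, 5)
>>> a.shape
(5, 2)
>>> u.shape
(5, 2)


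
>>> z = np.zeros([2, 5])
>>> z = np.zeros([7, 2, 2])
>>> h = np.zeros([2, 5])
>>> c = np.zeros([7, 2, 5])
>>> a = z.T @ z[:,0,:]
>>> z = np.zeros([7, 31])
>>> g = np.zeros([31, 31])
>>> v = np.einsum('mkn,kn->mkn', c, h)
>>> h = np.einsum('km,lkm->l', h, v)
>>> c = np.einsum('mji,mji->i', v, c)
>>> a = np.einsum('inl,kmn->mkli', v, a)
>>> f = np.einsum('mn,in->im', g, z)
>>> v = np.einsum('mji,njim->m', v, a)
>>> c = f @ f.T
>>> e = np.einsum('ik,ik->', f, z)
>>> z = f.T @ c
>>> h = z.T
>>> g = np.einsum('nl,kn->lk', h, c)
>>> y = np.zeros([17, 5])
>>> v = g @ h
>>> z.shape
(31, 7)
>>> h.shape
(7, 31)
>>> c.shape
(7, 7)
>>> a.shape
(2, 2, 5, 7)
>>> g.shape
(31, 7)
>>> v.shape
(31, 31)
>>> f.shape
(7, 31)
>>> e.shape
()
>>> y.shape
(17, 5)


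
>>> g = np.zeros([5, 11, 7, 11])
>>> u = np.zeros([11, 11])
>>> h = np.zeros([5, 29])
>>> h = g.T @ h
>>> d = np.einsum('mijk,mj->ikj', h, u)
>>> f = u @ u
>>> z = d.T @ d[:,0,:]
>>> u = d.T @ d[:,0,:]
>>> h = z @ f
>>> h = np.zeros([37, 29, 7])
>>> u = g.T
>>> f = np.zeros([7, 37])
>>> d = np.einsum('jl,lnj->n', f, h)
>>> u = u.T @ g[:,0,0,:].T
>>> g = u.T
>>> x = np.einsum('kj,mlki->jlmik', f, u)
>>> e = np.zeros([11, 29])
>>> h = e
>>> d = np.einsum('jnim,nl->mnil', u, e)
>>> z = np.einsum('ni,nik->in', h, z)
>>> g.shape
(5, 7, 11, 5)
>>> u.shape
(5, 11, 7, 5)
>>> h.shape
(11, 29)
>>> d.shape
(5, 11, 7, 29)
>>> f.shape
(7, 37)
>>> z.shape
(29, 11)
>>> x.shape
(37, 11, 5, 5, 7)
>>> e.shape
(11, 29)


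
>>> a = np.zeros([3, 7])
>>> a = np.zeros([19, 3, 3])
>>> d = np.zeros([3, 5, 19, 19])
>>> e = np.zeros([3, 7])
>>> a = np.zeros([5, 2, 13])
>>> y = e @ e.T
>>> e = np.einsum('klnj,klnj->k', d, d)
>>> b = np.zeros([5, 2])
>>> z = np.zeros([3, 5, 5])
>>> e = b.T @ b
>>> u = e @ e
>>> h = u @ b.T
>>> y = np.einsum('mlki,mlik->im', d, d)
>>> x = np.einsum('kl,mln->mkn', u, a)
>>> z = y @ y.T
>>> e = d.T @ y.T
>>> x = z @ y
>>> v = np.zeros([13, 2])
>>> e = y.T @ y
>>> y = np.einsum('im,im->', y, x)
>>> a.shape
(5, 2, 13)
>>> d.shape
(3, 5, 19, 19)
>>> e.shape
(3, 3)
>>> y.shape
()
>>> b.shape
(5, 2)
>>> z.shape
(19, 19)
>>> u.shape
(2, 2)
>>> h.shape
(2, 5)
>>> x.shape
(19, 3)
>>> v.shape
(13, 2)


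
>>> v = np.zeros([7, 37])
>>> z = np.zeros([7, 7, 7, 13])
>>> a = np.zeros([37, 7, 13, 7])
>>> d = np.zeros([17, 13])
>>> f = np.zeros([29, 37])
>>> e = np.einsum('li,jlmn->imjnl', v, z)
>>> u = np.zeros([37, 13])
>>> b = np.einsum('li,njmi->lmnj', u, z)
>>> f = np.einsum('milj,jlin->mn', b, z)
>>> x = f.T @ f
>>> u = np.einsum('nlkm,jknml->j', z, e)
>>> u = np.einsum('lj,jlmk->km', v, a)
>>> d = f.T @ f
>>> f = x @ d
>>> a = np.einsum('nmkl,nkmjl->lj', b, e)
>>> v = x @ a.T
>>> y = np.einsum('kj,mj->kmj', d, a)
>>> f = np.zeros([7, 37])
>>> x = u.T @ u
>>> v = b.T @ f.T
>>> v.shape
(7, 7, 7, 7)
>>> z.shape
(7, 7, 7, 13)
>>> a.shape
(7, 13)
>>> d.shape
(13, 13)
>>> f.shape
(7, 37)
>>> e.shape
(37, 7, 7, 13, 7)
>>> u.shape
(7, 13)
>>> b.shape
(37, 7, 7, 7)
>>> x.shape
(13, 13)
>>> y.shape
(13, 7, 13)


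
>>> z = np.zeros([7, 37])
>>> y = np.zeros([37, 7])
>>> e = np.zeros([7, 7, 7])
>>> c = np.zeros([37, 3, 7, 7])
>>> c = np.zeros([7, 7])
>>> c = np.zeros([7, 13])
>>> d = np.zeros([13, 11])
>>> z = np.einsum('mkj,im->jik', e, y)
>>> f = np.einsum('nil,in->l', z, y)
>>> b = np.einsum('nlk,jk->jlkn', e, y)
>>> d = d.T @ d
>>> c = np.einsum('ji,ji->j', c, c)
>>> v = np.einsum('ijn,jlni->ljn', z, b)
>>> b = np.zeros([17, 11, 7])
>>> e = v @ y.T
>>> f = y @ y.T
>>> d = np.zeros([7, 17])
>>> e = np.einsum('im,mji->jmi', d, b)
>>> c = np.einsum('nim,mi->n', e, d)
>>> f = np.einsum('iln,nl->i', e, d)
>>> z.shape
(7, 37, 7)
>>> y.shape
(37, 7)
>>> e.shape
(11, 17, 7)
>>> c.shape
(11,)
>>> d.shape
(7, 17)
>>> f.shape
(11,)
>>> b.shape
(17, 11, 7)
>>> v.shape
(7, 37, 7)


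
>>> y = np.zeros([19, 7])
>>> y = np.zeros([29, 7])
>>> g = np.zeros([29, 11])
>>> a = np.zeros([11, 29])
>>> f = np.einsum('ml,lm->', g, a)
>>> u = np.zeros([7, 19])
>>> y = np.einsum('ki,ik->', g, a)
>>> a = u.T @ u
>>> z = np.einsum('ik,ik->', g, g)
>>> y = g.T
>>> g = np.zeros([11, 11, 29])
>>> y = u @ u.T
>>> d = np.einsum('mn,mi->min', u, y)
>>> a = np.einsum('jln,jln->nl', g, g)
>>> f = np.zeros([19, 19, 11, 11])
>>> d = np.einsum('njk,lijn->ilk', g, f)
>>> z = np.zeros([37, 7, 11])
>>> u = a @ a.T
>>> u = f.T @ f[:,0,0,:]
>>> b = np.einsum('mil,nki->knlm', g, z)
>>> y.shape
(7, 7)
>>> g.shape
(11, 11, 29)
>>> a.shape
(29, 11)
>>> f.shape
(19, 19, 11, 11)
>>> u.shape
(11, 11, 19, 11)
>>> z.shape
(37, 7, 11)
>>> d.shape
(19, 19, 29)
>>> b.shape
(7, 37, 29, 11)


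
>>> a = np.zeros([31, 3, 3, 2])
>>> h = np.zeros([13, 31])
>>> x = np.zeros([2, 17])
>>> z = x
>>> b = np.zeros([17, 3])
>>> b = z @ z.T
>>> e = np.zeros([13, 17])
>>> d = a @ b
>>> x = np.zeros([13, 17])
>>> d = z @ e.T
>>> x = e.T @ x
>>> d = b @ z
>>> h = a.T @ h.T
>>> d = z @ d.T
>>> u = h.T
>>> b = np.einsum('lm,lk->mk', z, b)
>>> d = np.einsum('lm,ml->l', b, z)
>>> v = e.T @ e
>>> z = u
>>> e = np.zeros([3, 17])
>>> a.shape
(31, 3, 3, 2)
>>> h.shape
(2, 3, 3, 13)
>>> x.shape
(17, 17)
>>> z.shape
(13, 3, 3, 2)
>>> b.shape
(17, 2)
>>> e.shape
(3, 17)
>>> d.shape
(17,)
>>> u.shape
(13, 3, 3, 2)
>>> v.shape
(17, 17)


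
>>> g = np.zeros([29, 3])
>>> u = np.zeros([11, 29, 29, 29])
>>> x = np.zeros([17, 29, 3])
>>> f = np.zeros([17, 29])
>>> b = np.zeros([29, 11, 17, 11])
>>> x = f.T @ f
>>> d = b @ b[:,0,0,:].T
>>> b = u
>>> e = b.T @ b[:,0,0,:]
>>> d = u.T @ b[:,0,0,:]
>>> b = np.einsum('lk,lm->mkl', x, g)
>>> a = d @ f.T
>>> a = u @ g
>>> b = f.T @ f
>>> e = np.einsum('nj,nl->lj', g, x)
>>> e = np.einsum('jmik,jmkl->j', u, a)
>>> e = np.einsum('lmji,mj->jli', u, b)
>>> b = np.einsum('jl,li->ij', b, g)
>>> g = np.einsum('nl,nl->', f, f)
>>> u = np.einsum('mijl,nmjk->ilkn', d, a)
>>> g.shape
()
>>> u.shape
(29, 29, 3, 11)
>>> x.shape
(29, 29)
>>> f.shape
(17, 29)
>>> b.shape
(3, 29)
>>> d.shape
(29, 29, 29, 29)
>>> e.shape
(29, 11, 29)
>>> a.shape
(11, 29, 29, 3)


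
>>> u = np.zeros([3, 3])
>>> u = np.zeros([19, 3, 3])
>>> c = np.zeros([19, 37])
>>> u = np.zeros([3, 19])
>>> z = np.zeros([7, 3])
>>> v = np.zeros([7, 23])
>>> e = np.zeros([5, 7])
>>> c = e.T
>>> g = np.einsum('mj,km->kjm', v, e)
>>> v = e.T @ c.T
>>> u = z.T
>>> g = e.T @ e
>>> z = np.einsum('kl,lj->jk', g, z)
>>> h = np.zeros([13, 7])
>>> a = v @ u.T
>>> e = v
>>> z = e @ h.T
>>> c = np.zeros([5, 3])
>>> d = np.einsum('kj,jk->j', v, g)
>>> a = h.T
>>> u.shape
(3, 7)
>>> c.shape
(5, 3)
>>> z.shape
(7, 13)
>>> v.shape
(7, 7)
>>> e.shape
(7, 7)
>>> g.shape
(7, 7)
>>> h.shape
(13, 7)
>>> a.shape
(7, 13)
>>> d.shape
(7,)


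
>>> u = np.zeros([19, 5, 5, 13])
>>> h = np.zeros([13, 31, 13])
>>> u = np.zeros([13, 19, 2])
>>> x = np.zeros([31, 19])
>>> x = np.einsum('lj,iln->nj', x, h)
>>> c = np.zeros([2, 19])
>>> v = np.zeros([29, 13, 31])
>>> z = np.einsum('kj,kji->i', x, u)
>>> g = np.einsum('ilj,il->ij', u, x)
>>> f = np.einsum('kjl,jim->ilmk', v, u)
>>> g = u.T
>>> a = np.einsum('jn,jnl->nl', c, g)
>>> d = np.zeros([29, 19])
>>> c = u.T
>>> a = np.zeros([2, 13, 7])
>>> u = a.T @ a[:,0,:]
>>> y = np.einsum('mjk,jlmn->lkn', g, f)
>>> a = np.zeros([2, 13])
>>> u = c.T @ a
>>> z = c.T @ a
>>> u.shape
(13, 19, 13)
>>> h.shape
(13, 31, 13)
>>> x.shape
(13, 19)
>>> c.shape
(2, 19, 13)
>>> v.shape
(29, 13, 31)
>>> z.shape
(13, 19, 13)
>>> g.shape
(2, 19, 13)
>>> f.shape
(19, 31, 2, 29)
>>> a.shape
(2, 13)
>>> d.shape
(29, 19)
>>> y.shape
(31, 13, 29)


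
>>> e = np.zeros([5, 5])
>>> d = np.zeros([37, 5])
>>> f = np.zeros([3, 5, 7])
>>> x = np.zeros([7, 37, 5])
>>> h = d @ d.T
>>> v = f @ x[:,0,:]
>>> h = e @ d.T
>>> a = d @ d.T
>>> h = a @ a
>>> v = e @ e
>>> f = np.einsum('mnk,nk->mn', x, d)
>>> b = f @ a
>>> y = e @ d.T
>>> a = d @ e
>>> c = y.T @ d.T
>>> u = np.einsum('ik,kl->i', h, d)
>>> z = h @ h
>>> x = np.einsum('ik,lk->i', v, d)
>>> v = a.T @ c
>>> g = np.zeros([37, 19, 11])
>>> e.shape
(5, 5)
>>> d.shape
(37, 5)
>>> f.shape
(7, 37)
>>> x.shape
(5,)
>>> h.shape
(37, 37)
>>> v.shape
(5, 37)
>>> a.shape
(37, 5)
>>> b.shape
(7, 37)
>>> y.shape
(5, 37)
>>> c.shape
(37, 37)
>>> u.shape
(37,)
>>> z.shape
(37, 37)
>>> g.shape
(37, 19, 11)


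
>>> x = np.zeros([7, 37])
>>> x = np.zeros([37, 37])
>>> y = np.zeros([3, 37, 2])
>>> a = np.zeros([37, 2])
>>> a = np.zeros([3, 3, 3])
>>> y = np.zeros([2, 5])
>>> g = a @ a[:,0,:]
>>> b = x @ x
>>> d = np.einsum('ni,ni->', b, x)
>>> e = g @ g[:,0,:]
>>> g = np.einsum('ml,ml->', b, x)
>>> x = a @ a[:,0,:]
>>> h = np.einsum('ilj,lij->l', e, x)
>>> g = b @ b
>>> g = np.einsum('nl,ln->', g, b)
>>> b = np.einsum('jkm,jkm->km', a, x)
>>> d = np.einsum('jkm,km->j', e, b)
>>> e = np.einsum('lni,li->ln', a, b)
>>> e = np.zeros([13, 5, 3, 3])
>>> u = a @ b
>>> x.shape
(3, 3, 3)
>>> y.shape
(2, 5)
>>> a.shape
(3, 3, 3)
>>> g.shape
()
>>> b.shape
(3, 3)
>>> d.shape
(3,)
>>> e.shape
(13, 5, 3, 3)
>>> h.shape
(3,)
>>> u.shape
(3, 3, 3)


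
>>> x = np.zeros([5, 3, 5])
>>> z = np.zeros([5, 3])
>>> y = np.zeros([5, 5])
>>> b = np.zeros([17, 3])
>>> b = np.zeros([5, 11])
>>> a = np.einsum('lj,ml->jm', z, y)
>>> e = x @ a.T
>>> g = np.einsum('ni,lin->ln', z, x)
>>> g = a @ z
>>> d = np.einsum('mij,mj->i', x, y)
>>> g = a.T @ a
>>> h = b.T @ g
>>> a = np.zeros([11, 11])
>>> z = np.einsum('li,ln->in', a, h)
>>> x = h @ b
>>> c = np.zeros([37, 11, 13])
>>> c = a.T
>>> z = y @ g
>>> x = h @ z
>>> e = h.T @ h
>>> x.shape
(11, 5)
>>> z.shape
(5, 5)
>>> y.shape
(5, 5)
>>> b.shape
(5, 11)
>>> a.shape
(11, 11)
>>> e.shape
(5, 5)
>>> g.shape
(5, 5)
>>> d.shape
(3,)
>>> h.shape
(11, 5)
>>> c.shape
(11, 11)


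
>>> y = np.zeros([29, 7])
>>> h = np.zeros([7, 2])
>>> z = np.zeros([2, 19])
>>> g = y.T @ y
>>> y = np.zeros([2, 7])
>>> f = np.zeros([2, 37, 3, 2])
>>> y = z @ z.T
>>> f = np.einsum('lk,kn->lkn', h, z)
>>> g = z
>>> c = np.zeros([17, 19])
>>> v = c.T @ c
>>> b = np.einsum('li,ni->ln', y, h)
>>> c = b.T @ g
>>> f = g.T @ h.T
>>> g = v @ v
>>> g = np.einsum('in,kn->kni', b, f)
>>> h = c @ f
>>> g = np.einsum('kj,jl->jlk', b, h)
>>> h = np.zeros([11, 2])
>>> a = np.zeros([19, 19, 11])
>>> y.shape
(2, 2)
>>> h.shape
(11, 2)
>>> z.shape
(2, 19)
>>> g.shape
(7, 7, 2)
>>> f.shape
(19, 7)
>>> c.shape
(7, 19)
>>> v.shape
(19, 19)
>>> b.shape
(2, 7)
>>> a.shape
(19, 19, 11)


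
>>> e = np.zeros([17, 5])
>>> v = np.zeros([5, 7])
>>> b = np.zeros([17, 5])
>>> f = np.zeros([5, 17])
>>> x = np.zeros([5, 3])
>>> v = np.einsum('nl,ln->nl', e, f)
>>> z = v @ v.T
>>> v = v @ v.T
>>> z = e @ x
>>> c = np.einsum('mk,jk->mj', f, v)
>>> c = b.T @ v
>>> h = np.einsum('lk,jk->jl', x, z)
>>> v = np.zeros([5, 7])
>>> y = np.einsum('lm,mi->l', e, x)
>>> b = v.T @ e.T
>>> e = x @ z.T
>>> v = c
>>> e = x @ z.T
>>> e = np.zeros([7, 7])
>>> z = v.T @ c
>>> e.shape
(7, 7)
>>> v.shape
(5, 17)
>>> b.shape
(7, 17)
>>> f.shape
(5, 17)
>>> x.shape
(5, 3)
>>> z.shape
(17, 17)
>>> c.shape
(5, 17)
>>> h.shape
(17, 5)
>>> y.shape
(17,)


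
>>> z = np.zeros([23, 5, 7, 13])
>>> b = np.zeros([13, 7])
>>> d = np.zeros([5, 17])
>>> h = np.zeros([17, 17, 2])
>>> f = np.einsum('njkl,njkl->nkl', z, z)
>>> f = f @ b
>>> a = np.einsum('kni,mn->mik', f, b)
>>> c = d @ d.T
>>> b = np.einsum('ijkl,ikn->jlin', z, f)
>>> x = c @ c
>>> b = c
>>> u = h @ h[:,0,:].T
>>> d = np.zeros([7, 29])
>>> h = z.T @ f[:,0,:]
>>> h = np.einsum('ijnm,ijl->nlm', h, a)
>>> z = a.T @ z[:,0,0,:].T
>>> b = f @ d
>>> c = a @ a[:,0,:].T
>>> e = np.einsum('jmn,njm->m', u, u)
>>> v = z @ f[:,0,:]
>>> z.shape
(23, 7, 23)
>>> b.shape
(23, 7, 29)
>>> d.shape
(7, 29)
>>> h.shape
(5, 23, 7)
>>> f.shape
(23, 7, 7)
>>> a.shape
(13, 7, 23)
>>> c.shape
(13, 7, 13)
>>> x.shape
(5, 5)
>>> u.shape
(17, 17, 17)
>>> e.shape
(17,)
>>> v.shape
(23, 7, 7)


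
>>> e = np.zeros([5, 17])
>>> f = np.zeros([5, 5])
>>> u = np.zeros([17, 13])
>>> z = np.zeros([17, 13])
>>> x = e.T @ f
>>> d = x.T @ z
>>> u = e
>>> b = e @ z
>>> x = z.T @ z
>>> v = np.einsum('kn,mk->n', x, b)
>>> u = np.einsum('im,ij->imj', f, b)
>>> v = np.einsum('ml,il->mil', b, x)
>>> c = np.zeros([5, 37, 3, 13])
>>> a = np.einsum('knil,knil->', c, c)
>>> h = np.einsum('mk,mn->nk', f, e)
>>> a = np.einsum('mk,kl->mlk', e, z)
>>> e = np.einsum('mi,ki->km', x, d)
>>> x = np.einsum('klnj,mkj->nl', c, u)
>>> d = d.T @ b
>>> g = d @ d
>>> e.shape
(5, 13)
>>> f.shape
(5, 5)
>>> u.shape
(5, 5, 13)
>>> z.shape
(17, 13)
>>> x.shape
(3, 37)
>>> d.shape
(13, 13)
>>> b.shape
(5, 13)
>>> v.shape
(5, 13, 13)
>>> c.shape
(5, 37, 3, 13)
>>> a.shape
(5, 13, 17)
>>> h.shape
(17, 5)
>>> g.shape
(13, 13)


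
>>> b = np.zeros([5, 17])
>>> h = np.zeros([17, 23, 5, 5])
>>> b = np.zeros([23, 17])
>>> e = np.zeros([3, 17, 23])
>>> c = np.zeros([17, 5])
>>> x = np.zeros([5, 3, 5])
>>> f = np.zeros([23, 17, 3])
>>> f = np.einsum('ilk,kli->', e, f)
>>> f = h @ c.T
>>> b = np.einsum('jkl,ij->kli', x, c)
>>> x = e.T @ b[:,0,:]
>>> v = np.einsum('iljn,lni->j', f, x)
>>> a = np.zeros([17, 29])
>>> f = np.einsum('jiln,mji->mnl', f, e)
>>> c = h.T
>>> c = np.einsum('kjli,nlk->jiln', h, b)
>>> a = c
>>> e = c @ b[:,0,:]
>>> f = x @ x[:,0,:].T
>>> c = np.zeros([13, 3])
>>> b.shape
(3, 5, 17)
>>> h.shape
(17, 23, 5, 5)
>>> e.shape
(23, 5, 5, 17)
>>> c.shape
(13, 3)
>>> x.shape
(23, 17, 17)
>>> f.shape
(23, 17, 23)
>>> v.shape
(5,)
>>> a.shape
(23, 5, 5, 3)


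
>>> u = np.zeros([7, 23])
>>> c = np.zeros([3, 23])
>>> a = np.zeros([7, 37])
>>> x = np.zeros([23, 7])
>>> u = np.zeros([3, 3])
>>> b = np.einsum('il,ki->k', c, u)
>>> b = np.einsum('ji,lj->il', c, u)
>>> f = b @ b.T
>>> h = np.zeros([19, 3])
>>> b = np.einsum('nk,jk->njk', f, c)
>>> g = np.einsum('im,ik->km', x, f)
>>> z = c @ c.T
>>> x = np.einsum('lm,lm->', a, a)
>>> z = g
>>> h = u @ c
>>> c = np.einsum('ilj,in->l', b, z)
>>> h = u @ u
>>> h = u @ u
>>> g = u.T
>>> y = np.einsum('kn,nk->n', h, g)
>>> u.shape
(3, 3)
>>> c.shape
(3,)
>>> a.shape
(7, 37)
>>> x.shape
()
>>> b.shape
(23, 3, 23)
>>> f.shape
(23, 23)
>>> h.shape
(3, 3)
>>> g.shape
(3, 3)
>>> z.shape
(23, 7)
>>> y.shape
(3,)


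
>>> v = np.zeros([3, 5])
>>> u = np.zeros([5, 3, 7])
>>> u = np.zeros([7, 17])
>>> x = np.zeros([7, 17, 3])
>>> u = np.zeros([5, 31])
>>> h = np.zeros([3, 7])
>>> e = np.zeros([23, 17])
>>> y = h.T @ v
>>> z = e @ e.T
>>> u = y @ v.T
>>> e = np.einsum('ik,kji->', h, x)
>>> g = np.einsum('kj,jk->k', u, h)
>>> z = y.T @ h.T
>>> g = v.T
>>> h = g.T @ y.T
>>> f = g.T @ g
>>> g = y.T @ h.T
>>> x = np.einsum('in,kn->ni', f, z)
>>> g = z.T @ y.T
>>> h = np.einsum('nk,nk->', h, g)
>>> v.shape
(3, 5)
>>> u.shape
(7, 3)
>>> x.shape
(3, 3)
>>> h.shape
()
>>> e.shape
()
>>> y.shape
(7, 5)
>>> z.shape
(5, 3)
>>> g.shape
(3, 7)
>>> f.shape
(3, 3)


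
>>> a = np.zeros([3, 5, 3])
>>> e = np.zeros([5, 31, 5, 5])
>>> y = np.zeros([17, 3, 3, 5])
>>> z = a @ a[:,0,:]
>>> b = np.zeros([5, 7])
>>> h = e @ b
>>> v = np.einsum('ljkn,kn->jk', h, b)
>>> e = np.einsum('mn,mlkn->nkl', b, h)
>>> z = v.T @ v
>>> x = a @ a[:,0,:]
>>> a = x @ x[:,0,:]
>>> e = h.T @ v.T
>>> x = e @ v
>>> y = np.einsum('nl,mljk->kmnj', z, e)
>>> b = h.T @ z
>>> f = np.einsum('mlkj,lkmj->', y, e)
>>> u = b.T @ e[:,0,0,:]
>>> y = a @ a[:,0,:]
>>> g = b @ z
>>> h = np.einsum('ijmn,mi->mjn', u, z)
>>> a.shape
(3, 5, 3)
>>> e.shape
(7, 5, 31, 31)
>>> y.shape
(3, 5, 3)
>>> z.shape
(5, 5)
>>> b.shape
(7, 5, 31, 5)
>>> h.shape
(5, 31, 31)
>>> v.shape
(31, 5)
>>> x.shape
(7, 5, 31, 5)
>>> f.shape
()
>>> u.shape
(5, 31, 5, 31)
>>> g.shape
(7, 5, 31, 5)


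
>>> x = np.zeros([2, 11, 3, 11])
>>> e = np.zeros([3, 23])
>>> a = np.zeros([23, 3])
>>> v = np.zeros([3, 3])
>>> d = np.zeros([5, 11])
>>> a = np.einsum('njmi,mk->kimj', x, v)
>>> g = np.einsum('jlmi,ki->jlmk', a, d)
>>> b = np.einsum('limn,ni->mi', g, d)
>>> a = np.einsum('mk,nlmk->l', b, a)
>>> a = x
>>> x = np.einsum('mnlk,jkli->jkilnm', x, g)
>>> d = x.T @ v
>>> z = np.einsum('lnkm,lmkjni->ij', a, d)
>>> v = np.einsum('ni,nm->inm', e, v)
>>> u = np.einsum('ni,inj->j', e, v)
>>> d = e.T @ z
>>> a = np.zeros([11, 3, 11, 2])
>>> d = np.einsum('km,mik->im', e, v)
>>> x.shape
(3, 11, 5, 3, 11, 2)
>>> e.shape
(3, 23)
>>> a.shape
(11, 3, 11, 2)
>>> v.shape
(23, 3, 3)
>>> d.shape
(3, 23)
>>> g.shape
(3, 11, 3, 5)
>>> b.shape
(3, 11)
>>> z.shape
(3, 5)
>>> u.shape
(3,)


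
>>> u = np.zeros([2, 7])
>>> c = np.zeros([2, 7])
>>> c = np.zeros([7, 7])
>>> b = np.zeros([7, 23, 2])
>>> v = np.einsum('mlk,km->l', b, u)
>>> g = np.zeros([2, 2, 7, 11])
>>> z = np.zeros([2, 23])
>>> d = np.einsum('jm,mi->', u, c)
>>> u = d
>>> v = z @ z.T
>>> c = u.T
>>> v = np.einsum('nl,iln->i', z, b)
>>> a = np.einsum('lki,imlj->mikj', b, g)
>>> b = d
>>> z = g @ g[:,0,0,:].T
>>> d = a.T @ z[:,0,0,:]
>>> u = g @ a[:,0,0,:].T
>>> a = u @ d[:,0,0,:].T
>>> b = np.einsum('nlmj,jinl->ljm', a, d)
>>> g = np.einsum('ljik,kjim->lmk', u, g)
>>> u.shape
(2, 2, 7, 2)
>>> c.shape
()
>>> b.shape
(2, 11, 7)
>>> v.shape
(7,)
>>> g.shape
(2, 11, 2)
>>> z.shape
(2, 2, 7, 2)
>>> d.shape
(11, 23, 2, 2)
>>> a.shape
(2, 2, 7, 11)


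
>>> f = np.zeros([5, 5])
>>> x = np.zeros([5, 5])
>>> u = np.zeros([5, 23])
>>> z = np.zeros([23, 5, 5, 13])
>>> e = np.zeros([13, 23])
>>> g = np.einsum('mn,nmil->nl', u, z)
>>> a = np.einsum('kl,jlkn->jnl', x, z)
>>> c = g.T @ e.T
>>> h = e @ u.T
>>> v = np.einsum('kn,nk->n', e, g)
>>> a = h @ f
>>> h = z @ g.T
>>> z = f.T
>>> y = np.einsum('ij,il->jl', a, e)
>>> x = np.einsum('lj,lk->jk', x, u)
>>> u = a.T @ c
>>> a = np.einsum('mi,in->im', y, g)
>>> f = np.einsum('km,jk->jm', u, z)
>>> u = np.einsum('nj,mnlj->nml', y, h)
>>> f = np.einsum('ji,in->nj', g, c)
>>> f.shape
(13, 23)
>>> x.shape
(5, 23)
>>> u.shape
(5, 23, 5)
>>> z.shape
(5, 5)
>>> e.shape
(13, 23)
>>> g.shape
(23, 13)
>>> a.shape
(23, 5)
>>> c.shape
(13, 13)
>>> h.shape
(23, 5, 5, 23)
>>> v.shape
(23,)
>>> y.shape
(5, 23)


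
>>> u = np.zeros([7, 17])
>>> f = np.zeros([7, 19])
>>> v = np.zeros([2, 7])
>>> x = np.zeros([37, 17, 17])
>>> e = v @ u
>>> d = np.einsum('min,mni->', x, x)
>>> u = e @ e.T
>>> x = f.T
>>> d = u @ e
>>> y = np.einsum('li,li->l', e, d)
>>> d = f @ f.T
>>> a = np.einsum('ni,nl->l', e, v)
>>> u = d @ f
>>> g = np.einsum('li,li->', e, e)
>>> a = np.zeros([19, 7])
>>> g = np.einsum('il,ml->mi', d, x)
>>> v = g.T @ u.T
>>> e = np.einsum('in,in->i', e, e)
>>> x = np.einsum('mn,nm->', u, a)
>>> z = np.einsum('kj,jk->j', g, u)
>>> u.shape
(7, 19)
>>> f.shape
(7, 19)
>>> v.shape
(7, 7)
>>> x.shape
()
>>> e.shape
(2,)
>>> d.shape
(7, 7)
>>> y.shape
(2,)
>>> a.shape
(19, 7)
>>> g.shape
(19, 7)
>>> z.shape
(7,)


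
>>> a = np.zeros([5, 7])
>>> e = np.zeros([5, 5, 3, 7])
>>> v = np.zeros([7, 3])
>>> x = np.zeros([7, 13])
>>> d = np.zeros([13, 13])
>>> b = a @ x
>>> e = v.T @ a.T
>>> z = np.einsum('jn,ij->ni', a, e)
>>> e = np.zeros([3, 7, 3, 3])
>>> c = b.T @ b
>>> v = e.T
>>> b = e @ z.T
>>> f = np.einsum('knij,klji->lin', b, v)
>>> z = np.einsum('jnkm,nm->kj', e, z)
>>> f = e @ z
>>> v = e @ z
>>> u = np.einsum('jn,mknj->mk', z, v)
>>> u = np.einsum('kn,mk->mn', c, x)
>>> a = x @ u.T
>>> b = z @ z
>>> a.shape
(7, 7)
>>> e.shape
(3, 7, 3, 3)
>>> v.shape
(3, 7, 3, 3)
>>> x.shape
(7, 13)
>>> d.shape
(13, 13)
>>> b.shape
(3, 3)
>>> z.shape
(3, 3)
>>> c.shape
(13, 13)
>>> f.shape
(3, 7, 3, 3)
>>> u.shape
(7, 13)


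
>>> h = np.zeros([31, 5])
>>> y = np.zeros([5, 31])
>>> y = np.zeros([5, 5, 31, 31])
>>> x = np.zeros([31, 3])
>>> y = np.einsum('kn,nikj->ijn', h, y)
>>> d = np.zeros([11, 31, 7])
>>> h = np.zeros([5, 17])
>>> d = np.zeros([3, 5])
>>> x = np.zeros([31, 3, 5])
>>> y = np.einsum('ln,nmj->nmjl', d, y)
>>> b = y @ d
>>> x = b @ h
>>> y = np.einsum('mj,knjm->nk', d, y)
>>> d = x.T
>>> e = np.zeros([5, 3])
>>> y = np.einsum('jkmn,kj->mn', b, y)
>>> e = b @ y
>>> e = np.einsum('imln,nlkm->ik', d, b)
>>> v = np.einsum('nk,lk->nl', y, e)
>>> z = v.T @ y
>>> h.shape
(5, 17)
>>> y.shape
(5, 5)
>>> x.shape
(5, 31, 5, 17)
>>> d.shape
(17, 5, 31, 5)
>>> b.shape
(5, 31, 5, 5)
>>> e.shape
(17, 5)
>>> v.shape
(5, 17)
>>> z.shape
(17, 5)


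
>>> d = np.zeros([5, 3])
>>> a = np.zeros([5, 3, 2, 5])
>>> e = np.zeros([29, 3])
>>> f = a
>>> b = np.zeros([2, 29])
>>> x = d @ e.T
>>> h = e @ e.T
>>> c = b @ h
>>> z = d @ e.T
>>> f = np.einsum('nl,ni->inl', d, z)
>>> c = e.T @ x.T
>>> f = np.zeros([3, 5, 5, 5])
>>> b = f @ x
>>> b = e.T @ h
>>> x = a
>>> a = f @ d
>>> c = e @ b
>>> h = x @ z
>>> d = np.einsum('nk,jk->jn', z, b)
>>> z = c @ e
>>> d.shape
(3, 5)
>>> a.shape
(3, 5, 5, 3)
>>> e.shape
(29, 3)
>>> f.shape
(3, 5, 5, 5)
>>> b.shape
(3, 29)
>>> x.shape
(5, 3, 2, 5)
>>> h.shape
(5, 3, 2, 29)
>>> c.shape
(29, 29)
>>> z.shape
(29, 3)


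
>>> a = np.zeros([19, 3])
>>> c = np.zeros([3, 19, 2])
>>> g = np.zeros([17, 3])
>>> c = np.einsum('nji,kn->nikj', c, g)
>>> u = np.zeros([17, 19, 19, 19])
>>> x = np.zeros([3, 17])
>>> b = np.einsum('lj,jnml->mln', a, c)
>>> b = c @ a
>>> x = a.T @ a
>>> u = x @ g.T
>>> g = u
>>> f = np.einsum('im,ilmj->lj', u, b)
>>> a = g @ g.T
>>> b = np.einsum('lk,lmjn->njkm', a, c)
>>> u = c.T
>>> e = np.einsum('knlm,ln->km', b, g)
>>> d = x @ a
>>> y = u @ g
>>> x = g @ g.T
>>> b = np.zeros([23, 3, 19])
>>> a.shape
(3, 3)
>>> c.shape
(3, 2, 17, 19)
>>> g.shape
(3, 17)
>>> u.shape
(19, 17, 2, 3)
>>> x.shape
(3, 3)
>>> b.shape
(23, 3, 19)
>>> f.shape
(2, 3)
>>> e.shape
(19, 2)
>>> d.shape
(3, 3)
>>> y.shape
(19, 17, 2, 17)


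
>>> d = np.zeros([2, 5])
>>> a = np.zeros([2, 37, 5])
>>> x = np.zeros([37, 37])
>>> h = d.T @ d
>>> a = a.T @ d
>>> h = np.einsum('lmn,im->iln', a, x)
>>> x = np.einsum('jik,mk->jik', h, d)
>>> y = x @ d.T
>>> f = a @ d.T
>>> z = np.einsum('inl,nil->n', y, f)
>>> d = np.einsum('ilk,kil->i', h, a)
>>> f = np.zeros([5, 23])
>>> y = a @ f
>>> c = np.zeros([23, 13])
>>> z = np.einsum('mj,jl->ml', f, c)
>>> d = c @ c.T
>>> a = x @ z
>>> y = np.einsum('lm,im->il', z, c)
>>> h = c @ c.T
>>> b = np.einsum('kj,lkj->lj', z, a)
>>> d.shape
(23, 23)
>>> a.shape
(37, 5, 13)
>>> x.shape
(37, 5, 5)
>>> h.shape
(23, 23)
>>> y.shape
(23, 5)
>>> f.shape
(5, 23)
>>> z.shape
(5, 13)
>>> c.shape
(23, 13)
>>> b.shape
(37, 13)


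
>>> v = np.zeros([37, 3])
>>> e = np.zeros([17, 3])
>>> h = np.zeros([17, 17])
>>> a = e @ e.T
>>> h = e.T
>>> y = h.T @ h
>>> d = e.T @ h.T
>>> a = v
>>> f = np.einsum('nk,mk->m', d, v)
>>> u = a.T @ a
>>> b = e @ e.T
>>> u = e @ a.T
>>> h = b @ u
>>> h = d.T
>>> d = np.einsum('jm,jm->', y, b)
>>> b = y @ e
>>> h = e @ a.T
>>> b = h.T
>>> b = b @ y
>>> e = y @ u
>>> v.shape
(37, 3)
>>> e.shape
(17, 37)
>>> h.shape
(17, 37)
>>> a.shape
(37, 3)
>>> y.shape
(17, 17)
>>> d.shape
()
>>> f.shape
(37,)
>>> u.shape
(17, 37)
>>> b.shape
(37, 17)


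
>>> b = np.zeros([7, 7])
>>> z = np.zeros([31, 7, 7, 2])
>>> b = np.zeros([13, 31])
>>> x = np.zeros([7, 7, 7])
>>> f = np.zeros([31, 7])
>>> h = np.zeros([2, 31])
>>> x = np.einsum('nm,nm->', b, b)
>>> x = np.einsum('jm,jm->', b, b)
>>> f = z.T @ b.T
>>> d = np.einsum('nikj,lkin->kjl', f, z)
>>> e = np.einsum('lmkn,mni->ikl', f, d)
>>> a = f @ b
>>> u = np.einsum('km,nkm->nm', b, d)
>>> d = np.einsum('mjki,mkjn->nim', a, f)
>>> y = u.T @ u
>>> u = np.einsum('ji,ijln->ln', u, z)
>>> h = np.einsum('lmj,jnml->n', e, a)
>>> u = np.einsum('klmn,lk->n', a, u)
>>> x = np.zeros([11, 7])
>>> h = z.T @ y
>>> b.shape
(13, 31)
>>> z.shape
(31, 7, 7, 2)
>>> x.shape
(11, 7)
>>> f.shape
(2, 7, 7, 13)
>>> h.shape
(2, 7, 7, 31)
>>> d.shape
(13, 31, 2)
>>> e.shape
(31, 7, 2)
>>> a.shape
(2, 7, 7, 31)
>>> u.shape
(31,)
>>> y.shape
(31, 31)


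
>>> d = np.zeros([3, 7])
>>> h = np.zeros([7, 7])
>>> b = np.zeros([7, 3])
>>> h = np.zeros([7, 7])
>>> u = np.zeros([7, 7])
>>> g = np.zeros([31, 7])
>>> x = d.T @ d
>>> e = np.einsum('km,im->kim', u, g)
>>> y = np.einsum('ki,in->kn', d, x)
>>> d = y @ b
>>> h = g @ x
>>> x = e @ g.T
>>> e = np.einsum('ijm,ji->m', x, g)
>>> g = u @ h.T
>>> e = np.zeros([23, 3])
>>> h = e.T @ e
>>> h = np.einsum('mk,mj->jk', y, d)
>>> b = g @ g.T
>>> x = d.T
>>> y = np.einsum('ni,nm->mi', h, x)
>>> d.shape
(3, 3)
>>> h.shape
(3, 7)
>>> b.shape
(7, 7)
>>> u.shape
(7, 7)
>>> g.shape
(7, 31)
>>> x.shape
(3, 3)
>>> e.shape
(23, 3)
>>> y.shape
(3, 7)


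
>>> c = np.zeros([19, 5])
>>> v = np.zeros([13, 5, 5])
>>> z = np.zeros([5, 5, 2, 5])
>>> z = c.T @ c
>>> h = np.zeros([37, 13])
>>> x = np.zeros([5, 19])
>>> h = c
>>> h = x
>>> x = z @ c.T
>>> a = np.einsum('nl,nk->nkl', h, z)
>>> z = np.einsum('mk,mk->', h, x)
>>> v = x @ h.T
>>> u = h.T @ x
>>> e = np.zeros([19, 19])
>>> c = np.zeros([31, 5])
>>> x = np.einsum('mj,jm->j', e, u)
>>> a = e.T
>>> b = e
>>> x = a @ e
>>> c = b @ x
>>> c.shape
(19, 19)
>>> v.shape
(5, 5)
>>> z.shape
()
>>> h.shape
(5, 19)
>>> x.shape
(19, 19)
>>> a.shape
(19, 19)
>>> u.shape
(19, 19)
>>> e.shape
(19, 19)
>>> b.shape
(19, 19)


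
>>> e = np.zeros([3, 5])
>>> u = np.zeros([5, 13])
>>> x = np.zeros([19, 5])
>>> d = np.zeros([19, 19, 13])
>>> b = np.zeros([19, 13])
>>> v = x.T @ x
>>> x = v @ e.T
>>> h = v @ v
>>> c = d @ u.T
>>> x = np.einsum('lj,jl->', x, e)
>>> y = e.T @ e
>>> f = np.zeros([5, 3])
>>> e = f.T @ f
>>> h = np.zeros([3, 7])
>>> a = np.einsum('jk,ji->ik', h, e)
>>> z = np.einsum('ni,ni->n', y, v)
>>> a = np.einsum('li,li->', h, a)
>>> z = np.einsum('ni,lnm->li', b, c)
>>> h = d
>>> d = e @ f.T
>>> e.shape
(3, 3)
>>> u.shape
(5, 13)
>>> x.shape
()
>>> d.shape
(3, 5)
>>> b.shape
(19, 13)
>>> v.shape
(5, 5)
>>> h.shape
(19, 19, 13)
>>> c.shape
(19, 19, 5)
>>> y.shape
(5, 5)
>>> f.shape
(5, 3)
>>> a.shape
()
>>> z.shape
(19, 13)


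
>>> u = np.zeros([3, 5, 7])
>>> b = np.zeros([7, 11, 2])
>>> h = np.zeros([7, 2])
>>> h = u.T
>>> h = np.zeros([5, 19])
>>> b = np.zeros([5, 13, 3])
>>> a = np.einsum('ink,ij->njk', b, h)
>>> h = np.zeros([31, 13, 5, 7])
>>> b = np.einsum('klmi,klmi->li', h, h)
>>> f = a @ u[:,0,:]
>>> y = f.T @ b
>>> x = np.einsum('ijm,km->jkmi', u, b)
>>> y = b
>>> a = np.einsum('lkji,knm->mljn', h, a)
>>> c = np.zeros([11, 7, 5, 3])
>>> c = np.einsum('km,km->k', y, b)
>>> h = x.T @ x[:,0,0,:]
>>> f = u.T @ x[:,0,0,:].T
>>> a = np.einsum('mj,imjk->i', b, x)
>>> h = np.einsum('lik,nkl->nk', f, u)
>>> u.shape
(3, 5, 7)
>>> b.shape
(13, 7)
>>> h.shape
(3, 5)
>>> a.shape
(5,)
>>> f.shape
(7, 5, 5)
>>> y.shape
(13, 7)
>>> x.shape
(5, 13, 7, 3)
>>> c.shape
(13,)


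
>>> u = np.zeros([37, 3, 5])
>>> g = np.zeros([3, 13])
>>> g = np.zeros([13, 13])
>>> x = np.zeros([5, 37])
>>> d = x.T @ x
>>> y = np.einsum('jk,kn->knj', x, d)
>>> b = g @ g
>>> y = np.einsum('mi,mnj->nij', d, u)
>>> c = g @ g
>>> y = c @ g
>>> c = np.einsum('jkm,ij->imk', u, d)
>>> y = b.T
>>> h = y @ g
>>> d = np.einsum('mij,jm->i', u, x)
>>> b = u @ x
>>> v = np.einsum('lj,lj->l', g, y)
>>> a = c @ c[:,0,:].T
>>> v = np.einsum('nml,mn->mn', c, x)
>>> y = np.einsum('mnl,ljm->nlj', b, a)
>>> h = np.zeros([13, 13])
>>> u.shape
(37, 3, 5)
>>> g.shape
(13, 13)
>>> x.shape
(5, 37)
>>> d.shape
(3,)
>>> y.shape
(3, 37, 5)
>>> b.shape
(37, 3, 37)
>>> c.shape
(37, 5, 3)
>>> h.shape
(13, 13)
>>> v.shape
(5, 37)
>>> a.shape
(37, 5, 37)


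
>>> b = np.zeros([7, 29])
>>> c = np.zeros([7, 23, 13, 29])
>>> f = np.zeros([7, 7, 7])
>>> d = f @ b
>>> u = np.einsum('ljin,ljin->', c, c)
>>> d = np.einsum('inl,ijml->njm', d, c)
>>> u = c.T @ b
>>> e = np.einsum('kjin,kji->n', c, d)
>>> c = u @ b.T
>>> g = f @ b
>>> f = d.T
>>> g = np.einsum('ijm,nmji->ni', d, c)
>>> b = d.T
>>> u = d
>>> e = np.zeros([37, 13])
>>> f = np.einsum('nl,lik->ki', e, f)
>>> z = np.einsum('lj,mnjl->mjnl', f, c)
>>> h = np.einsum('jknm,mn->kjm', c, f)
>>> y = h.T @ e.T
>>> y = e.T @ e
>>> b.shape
(13, 23, 7)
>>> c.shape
(29, 13, 23, 7)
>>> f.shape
(7, 23)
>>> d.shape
(7, 23, 13)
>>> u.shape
(7, 23, 13)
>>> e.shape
(37, 13)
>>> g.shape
(29, 7)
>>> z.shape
(29, 23, 13, 7)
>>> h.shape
(13, 29, 7)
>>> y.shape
(13, 13)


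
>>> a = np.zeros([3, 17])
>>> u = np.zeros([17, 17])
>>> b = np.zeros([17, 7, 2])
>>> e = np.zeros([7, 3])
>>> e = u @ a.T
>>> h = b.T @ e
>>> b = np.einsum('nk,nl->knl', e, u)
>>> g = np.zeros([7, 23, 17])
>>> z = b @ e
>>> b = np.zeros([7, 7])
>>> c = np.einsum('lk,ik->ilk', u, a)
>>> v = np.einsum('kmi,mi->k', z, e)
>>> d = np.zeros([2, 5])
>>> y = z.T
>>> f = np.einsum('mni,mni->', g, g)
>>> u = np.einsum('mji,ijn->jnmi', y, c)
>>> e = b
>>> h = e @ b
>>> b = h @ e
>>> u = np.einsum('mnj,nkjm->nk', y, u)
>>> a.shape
(3, 17)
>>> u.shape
(17, 17)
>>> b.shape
(7, 7)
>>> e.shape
(7, 7)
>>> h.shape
(7, 7)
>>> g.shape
(7, 23, 17)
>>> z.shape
(3, 17, 3)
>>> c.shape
(3, 17, 17)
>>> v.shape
(3,)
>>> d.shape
(2, 5)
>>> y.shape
(3, 17, 3)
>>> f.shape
()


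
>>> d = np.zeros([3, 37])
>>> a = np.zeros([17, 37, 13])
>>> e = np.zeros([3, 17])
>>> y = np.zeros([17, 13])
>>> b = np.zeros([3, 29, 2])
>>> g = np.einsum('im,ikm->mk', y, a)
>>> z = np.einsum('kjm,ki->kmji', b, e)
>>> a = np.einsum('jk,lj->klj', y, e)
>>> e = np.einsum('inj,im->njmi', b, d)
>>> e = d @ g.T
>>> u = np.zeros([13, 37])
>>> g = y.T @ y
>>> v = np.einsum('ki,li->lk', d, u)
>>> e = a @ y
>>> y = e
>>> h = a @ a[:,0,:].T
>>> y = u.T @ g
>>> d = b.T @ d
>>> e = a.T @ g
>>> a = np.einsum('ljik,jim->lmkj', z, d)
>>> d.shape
(2, 29, 37)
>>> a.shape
(3, 37, 17, 2)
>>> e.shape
(17, 3, 13)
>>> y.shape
(37, 13)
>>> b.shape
(3, 29, 2)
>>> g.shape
(13, 13)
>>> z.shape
(3, 2, 29, 17)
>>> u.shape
(13, 37)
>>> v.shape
(13, 3)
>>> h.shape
(13, 3, 13)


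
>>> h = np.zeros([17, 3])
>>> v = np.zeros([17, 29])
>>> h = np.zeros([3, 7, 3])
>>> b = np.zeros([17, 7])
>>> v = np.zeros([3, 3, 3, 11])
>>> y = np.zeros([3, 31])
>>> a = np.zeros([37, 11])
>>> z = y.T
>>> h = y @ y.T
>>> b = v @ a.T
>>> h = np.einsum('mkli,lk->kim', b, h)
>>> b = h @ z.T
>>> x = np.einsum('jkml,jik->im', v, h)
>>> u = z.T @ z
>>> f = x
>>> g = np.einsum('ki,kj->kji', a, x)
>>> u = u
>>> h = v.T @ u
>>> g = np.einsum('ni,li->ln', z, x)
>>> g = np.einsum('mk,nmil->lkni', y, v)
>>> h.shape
(11, 3, 3, 3)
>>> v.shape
(3, 3, 3, 11)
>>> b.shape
(3, 37, 31)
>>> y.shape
(3, 31)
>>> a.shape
(37, 11)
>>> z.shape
(31, 3)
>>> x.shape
(37, 3)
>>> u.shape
(3, 3)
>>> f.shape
(37, 3)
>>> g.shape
(11, 31, 3, 3)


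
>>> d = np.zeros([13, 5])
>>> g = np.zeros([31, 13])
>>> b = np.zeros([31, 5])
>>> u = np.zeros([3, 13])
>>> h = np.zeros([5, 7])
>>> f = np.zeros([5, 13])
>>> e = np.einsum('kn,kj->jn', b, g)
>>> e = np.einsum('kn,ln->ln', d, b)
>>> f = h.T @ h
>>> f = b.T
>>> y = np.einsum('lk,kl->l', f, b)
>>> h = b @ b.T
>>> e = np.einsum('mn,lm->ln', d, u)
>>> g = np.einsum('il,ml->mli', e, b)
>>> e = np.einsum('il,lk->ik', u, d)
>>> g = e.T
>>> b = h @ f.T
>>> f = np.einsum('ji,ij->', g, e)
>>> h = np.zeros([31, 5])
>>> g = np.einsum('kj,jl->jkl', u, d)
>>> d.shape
(13, 5)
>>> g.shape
(13, 3, 5)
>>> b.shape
(31, 5)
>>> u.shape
(3, 13)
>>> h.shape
(31, 5)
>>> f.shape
()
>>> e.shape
(3, 5)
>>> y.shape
(5,)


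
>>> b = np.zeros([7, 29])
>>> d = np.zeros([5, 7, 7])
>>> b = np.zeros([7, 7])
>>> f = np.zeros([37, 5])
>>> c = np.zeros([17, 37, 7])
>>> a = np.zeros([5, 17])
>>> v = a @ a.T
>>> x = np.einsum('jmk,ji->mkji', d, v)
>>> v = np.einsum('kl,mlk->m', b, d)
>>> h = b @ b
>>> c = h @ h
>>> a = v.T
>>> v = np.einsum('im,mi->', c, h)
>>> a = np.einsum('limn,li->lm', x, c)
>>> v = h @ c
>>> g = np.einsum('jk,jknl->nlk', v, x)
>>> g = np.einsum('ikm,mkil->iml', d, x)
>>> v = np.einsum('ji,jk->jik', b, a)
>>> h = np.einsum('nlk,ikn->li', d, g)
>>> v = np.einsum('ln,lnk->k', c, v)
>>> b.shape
(7, 7)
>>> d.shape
(5, 7, 7)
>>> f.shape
(37, 5)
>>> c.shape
(7, 7)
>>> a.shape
(7, 5)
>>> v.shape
(5,)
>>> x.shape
(7, 7, 5, 5)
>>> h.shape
(7, 5)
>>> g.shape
(5, 7, 5)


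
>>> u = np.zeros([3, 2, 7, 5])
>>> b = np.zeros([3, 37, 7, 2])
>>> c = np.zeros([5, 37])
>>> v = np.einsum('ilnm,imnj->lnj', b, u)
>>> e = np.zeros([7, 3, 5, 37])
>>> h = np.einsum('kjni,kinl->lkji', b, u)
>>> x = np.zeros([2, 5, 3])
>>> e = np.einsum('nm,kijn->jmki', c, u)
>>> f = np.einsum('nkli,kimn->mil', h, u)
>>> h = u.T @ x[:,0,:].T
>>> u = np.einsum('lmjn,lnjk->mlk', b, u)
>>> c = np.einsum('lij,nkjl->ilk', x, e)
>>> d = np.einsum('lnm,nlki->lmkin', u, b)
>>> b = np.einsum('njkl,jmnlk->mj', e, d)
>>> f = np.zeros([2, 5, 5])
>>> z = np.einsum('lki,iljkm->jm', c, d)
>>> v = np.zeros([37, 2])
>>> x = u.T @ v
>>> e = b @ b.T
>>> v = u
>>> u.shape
(37, 3, 5)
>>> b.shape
(5, 37)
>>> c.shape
(5, 2, 37)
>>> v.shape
(37, 3, 5)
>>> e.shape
(5, 5)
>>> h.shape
(5, 7, 2, 2)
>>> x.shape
(5, 3, 2)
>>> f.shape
(2, 5, 5)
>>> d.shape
(37, 5, 7, 2, 3)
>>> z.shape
(7, 3)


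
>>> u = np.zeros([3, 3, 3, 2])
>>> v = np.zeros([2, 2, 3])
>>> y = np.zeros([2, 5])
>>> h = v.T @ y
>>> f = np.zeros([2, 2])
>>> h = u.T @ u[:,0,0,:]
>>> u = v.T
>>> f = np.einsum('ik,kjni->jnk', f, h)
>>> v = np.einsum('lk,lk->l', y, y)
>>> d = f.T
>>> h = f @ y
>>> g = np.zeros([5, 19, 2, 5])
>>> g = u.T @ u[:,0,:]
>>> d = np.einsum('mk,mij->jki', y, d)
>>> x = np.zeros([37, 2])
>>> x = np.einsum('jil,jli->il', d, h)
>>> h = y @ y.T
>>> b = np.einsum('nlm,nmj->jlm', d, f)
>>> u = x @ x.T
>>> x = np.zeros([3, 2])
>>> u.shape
(5, 5)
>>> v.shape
(2,)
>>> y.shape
(2, 5)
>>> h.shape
(2, 2)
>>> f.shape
(3, 3, 2)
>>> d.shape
(3, 5, 3)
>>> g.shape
(2, 2, 2)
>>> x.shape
(3, 2)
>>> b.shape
(2, 5, 3)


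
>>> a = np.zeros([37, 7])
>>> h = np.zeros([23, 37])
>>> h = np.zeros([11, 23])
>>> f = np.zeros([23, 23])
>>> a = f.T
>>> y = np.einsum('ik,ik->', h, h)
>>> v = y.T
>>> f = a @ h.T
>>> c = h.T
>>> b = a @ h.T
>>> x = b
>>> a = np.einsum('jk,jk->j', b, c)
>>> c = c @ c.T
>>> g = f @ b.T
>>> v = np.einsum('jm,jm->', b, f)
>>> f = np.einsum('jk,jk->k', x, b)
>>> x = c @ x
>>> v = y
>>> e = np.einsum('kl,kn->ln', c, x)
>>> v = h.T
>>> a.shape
(23,)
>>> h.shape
(11, 23)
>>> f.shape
(11,)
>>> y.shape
()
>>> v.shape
(23, 11)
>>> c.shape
(23, 23)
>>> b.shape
(23, 11)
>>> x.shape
(23, 11)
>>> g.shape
(23, 23)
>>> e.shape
(23, 11)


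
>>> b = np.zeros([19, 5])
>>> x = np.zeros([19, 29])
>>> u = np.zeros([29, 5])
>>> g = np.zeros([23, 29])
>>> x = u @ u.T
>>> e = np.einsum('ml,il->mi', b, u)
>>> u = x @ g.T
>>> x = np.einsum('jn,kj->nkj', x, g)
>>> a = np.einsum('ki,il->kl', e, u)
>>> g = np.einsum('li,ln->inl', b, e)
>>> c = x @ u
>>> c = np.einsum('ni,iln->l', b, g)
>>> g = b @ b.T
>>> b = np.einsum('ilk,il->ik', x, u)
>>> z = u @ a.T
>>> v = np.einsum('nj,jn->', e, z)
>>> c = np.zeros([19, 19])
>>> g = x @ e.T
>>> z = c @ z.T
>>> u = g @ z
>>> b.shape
(29, 29)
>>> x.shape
(29, 23, 29)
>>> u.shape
(29, 23, 29)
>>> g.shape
(29, 23, 19)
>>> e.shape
(19, 29)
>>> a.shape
(19, 23)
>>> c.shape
(19, 19)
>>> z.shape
(19, 29)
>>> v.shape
()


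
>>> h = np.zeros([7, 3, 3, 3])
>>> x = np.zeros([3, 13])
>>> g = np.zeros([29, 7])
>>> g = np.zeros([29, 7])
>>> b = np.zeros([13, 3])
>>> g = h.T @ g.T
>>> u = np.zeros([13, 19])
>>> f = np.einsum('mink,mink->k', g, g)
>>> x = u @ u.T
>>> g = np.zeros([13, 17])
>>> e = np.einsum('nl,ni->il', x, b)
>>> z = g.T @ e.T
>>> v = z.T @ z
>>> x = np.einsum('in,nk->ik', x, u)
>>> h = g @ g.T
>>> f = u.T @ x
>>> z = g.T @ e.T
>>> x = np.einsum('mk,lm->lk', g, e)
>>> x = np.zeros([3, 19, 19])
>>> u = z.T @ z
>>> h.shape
(13, 13)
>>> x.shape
(3, 19, 19)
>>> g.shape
(13, 17)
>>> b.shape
(13, 3)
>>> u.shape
(3, 3)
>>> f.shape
(19, 19)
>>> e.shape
(3, 13)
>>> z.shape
(17, 3)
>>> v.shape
(3, 3)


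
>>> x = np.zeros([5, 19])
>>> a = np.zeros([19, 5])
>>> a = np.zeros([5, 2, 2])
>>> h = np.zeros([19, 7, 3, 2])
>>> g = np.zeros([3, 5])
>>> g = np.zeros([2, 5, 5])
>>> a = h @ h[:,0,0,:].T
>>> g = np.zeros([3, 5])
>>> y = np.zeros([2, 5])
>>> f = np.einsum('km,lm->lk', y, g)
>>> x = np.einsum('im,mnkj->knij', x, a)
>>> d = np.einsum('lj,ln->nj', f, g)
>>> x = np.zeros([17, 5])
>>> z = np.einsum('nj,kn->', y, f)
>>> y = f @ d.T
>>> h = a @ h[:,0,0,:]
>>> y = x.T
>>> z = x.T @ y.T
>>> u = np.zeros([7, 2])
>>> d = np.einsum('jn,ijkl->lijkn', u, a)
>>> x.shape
(17, 5)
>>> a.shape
(19, 7, 3, 19)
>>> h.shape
(19, 7, 3, 2)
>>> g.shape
(3, 5)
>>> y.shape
(5, 17)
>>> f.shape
(3, 2)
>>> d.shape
(19, 19, 7, 3, 2)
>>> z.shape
(5, 5)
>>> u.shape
(7, 2)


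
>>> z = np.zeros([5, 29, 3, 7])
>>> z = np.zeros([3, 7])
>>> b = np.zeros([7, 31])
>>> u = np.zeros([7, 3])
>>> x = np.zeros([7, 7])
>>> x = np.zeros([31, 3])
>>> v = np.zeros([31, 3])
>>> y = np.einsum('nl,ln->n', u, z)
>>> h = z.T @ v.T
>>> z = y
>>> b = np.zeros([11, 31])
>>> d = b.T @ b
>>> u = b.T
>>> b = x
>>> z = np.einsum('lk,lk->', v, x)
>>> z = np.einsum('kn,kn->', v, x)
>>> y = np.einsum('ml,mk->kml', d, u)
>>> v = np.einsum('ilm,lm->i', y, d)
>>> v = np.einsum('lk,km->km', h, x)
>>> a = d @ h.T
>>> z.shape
()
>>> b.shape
(31, 3)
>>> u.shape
(31, 11)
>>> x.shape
(31, 3)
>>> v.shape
(31, 3)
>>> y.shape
(11, 31, 31)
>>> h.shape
(7, 31)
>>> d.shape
(31, 31)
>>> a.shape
(31, 7)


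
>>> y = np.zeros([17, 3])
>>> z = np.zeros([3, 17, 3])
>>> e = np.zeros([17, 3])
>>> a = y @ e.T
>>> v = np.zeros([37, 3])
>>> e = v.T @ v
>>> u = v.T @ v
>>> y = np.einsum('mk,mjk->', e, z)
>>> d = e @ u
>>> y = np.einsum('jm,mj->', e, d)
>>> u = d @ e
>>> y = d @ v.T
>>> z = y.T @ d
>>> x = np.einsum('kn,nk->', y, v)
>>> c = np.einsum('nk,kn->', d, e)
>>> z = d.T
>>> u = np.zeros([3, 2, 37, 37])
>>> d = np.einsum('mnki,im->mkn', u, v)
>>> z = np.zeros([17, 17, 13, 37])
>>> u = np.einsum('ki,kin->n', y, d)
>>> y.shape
(3, 37)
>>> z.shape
(17, 17, 13, 37)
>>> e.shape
(3, 3)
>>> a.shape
(17, 17)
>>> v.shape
(37, 3)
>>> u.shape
(2,)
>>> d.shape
(3, 37, 2)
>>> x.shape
()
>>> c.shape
()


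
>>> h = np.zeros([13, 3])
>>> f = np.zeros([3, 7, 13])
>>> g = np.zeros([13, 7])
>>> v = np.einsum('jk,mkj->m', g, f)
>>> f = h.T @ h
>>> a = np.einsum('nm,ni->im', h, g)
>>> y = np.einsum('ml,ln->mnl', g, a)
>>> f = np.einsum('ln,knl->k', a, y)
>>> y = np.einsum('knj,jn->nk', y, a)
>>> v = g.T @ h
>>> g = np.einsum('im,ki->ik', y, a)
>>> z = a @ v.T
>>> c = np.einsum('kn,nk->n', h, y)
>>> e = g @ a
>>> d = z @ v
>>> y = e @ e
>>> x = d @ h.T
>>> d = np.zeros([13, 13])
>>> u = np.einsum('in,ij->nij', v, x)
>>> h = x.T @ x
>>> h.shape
(13, 13)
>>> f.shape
(13,)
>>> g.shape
(3, 7)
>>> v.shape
(7, 3)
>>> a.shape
(7, 3)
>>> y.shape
(3, 3)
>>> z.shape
(7, 7)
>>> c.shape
(3,)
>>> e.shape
(3, 3)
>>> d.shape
(13, 13)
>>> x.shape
(7, 13)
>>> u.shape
(3, 7, 13)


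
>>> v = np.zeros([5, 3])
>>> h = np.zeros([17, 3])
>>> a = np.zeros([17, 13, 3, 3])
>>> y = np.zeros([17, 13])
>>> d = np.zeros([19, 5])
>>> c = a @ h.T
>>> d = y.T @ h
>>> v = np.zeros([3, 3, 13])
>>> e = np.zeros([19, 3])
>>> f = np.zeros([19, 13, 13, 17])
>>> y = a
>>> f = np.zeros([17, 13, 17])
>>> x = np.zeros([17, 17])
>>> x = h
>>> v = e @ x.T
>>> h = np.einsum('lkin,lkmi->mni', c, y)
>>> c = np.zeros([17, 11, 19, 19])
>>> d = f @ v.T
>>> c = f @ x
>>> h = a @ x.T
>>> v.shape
(19, 17)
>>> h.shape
(17, 13, 3, 17)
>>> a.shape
(17, 13, 3, 3)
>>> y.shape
(17, 13, 3, 3)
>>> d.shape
(17, 13, 19)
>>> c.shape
(17, 13, 3)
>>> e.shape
(19, 3)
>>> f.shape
(17, 13, 17)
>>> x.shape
(17, 3)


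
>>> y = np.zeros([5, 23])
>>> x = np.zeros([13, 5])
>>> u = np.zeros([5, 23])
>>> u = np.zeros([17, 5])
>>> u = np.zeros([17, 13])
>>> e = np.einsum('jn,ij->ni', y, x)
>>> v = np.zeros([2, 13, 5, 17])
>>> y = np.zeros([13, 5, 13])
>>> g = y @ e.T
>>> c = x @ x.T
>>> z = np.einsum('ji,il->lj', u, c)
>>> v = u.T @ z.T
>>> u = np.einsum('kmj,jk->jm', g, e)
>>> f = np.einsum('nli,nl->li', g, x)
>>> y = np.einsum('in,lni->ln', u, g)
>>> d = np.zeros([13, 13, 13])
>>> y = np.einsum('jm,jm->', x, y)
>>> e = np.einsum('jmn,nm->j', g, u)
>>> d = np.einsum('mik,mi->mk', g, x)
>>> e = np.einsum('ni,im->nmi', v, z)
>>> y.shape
()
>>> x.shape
(13, 5)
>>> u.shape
(23, 5)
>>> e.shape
(13, 17, 13)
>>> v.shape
(13, 13)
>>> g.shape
(13, 5, 23)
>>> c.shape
(13, 13)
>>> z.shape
(13, 17)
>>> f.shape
(5, 23)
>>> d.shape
(13, 23)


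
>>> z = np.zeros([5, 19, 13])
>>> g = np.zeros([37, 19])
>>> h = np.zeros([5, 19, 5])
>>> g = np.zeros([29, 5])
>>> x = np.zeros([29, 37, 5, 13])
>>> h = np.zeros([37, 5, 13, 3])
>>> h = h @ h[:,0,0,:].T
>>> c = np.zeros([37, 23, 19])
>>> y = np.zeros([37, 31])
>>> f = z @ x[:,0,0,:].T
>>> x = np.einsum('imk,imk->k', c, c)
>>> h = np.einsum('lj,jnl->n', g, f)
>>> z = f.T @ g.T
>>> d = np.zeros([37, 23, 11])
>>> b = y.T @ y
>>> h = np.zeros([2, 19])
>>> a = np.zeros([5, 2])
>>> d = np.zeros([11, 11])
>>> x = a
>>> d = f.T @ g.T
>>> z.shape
(29, 19, 29)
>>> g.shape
(29, 5)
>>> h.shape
(2, 19)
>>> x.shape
(5, 2)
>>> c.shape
(37, 23, 19)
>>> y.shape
(37, 31)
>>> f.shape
(5, 19, 29)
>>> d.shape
(29, 19, 29)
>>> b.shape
(31, 31)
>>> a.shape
(5, 2)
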